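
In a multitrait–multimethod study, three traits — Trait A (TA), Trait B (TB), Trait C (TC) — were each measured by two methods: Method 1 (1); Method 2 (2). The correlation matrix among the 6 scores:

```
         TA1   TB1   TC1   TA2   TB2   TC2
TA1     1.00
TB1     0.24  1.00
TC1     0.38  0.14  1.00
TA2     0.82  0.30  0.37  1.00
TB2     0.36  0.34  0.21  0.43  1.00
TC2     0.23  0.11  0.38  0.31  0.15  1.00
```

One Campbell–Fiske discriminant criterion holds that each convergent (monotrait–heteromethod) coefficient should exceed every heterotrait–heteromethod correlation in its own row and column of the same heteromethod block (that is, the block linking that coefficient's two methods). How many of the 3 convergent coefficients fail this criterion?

Checking each validity diagonal entry against its comparison values:
TA (methods 1·2): 0.82 vs {0.36, 0.30, 0.23, 0.37} → pass.
TB (methods 1·2): 0.34 vs {0.30, 0.36, 0.11, 0.21} → fail.
TC (methods 1·2): 0.38 vs {0.37, 0.23, 0.21, 0.11} → pass.
1 of 3 fail.

1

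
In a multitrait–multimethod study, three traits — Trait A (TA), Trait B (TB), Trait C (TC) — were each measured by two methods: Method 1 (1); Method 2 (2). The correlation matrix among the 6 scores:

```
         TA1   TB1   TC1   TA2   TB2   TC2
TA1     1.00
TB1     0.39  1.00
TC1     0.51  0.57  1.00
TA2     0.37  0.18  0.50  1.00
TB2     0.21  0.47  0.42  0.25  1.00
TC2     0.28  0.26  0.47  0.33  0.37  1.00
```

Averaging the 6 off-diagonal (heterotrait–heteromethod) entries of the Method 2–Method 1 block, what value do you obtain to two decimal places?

0.31

HTHM values (method 2 × method 1): 0.18, 0.50, 0.21, 0.42, 0.28, 0.26; mean = 1.85/6 = 0.31.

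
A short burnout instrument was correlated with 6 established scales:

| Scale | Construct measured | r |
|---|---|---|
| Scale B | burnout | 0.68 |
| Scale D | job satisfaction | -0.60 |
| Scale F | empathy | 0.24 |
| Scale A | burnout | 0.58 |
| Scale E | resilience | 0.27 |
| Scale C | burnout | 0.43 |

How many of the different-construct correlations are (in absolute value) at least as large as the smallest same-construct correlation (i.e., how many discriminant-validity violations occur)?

1

Convergent (same construct = burnout): Scale B, Scale A, Scale C.
Smallest convergent = 0.43. Discriminant |r|: 0.60, 0.24, 0.27; count ≥ 0.43 → 1.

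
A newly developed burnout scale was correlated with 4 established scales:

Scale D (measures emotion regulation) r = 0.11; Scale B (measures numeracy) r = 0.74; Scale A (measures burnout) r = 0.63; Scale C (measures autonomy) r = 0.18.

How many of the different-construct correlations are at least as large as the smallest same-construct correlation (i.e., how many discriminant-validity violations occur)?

Convergent (same construct = burnout): Scale A.
Smallest convergent = 0.63. Discriminant values: 0.11, 0.74, 0.18; count ≥ 0.63 → 1.

1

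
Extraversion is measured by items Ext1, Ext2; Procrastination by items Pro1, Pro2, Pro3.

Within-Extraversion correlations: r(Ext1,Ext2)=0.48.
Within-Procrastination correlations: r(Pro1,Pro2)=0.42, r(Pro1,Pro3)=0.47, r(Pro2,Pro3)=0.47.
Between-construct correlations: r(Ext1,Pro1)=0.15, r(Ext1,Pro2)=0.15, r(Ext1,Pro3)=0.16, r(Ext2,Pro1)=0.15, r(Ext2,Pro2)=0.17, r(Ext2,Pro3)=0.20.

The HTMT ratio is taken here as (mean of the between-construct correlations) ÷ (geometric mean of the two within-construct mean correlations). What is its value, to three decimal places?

0.350

Mean heterotrait r = 0.98/6 = 0.1633.
Mean within-Ext = 0.48/1 = 0.4800; mean within-Pro = 1.36/3 = 0.4533.
Geometric mean = √(0.4800 × 0.4533) = 0.4665.
HTMT = 0.1633 / 0.4665 = 0.350.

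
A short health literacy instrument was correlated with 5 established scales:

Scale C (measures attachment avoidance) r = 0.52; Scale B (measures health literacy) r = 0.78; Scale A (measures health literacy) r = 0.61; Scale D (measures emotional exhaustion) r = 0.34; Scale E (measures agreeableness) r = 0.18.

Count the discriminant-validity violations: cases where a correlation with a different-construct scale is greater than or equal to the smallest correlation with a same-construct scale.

Convergent (same construct = health literacy): Scale B, Scale A.
Smallest convergent = 0.61. Discriminant values: 0.52, 0.34, 0.18; count ≥ 0.61 → 0.

0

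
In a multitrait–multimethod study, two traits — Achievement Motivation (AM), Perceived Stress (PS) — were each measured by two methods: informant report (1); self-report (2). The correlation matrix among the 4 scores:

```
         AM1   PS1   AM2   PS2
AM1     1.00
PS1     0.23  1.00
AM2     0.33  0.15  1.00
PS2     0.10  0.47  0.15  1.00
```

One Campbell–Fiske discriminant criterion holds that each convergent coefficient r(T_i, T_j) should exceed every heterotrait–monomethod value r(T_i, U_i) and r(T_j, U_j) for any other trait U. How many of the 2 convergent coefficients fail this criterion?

Convergent coefficients and their comparison sets:
AM (methods 1·2): 0.33 vs {0.23, 0.15} → pass.
PS (methods 1·2): 0.47 vs {0.23, 0.15} → pass.
0 of 2 fail.

0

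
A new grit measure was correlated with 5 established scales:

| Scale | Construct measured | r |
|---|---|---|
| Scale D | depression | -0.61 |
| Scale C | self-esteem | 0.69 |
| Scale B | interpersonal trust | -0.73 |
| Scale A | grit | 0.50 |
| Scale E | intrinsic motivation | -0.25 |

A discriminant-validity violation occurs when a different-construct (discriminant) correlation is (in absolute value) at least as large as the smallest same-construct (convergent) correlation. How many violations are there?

3

Convergent (same construct = grit): Scale A.
Smallest convergent = 0.50. Discriminant |r|: 0.61, 0.69, 0.73, 0.25; count ≥ 0.50 → 3.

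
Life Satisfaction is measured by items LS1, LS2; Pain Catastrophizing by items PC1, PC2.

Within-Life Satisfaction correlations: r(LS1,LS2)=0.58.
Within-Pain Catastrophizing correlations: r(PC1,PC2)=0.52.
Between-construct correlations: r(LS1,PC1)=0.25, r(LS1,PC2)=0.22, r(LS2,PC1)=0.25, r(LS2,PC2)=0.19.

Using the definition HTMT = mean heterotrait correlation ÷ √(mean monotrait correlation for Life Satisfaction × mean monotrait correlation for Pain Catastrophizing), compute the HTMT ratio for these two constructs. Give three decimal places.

0.414

Between-construct mean = 0.91/4 = 0.2275.
Mean within-LS = 0.58/1 = 0.5800; mean within-PC = 0.52/1 = 0.5200.
Geometric mean = √(0.5800 × 0.5200) = 0.5492.
HTMT = 0.2275 / 0.5492 = 0.414.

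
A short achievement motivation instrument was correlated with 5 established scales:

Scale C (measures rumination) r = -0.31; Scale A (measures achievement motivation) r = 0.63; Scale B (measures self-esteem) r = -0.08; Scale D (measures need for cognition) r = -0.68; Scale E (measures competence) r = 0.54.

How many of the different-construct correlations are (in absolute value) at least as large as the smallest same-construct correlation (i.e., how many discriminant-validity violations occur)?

1

Convergent (same construct = achievement motivation): Scale A.
Smallest convergent = 0.63. Discriminant |r|: 0.31, 0.08, 0.68, 0.54; count ≥ 0.63 → 1.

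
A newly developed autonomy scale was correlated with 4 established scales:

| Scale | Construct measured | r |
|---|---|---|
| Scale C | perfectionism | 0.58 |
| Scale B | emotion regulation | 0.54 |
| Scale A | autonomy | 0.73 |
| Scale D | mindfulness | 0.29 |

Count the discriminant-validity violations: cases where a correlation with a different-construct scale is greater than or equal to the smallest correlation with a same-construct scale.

0

Convergent (same construct = autonomy): Scale A.
Smallest convergent = 0.73. Discriminant values: 0.58, 0.54, 0.29; count ≥ 0.73 → 0.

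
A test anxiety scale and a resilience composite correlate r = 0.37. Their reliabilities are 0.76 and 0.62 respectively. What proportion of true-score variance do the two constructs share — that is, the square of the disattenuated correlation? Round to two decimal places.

0.29

Disattenuated r = 0.37 / √(0.76 × 0.62) = 0.37 / 0.6864 = 0.5390.
Shared true-score variance = 0.5390² = 0.2905 ≈ 0.29.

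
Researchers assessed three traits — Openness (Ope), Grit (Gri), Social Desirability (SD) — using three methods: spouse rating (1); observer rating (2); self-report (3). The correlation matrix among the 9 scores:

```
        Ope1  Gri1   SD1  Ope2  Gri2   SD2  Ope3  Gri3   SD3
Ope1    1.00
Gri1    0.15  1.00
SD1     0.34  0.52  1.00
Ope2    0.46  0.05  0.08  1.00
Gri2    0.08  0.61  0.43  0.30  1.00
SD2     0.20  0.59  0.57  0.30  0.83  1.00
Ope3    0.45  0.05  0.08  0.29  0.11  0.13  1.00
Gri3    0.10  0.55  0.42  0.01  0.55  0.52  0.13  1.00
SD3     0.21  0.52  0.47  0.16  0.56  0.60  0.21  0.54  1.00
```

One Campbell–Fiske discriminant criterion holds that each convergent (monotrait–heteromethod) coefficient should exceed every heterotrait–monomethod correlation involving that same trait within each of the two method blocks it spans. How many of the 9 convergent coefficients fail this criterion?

6

Each convergent coefficient versus the relevant comparison correlations:
Ope (methods 1·2): 0.46 vs {0.15, 0.30, 0.34, 0.30} → pass.
Ope (methods 1·3): 0.45 vs {0.15, 0.13, 0.34, 0.21} → pass.
Ope (methods 2·3): 0.29 vs {0.30, 0.13, 0.30, 0.21} → fail.
Gri (methods 1·2): 0.61 vs {0.15, 0.30, 0.52, 0.83} → fail.
Gri (methods 1·3): 0.55 vs {0.15, 0.13, 0.52, 0.54} → pass.
Gri (methods 2·3): 0.55 vs {0.30, 0.13, 0.83, 0.54} → fail.
SD (methods 1·2): 0.57 vs {0.34, 0.30, 0.52, 0.83} → fail.
SD (methods 1·3): 0.47 vs {0.34, 0.21, 0.52, 0.54} → fail.
SD (methods 2·3): 0.60 vs {0.30, 0.21, 0.83, 0.54} → fail.
6 of 9 fail.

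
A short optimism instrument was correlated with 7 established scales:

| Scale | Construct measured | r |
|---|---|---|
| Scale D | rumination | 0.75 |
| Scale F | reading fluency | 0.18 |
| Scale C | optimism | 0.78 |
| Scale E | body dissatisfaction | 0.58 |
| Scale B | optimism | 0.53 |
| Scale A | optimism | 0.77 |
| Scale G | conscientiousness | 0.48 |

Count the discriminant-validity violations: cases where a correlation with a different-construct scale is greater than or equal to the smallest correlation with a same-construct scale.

Convergent (same construct = optimism): Scale C, Scale B, Scale A.
Smallest convergent = 0.53. Discriminant values: 0.75, 0.18, 0.58, 0.48; count ≥ 0.53 → 2.

2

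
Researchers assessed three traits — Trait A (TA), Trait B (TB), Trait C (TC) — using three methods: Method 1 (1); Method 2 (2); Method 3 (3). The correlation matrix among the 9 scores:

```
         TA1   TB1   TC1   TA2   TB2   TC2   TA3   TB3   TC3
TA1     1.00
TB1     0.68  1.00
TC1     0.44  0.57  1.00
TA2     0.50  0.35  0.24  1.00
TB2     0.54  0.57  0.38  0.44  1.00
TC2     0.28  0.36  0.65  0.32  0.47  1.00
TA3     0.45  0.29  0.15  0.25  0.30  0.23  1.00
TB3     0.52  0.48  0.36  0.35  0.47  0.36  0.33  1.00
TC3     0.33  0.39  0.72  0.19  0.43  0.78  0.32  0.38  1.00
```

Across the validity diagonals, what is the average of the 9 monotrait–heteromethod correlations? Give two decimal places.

0.54

Convergent values: 0.50, 0.45, 0.25, 0.57, 0.48, 0.47, 0.65, 0.72, 0.78; mean = 4.87/9 = 0.54.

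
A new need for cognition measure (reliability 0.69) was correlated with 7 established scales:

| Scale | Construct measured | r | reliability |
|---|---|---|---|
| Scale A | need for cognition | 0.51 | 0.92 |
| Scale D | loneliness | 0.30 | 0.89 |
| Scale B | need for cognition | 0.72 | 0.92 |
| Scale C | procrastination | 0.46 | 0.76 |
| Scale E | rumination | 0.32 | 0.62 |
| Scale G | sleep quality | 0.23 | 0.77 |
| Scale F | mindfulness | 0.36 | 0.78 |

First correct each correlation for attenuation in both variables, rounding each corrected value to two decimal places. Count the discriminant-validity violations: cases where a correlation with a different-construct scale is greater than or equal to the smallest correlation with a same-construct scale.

Disattenuated r (r / √(r_scale · r_new)):
  Scale A (conv): 0.51 / √(0.92·0.69) = 0.64
  Scale D (disc): 0.30 / √(0.89·0.69) = 0.38
  Scale B (conv): 0.72 / √(0.92·0.69) = 0.90
  Scale C (disc): 0.46 / √(0.76·0.69) = 0.64
  Scale E (disc): 0.32 / √(0.62·0.69) = 0.49
  Scale G (disc): 0.23 / √(0.77·0.69) = 0.32
  Scale F (disc): 0.36 / √(0.78·0.69) = 0.49
Smallest convergent = 0.64. Discriminant values: 0.38, 0.64, 0.49, 0.32, 0.49; count ≥ 0.64 → 1.

1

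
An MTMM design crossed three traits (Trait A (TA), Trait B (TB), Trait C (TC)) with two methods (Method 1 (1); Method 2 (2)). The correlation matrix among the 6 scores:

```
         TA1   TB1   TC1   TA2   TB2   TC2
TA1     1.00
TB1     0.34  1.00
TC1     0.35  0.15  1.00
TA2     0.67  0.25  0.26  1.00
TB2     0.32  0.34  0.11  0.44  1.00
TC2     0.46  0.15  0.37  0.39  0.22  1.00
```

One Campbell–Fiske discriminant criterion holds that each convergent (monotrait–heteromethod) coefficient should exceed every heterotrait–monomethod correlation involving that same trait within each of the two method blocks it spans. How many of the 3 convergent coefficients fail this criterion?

Convergent coefficients and their comparison sets:
TA (methods 1·2): 0.67 vs {0.34, 0.44, 0.35, 0.39} → pass.
TB (methods 1·2): 0.34 vs {0.34, 0.44, 0.15, 0.22} → fail.
TC (methods 1·2): 0.37 vs {0.35, 0.39, 0.15, 0.22} → fail.
2 of 3 fail.

2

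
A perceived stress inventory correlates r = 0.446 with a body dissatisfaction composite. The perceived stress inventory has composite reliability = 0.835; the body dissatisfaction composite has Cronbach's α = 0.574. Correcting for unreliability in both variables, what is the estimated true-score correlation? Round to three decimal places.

0.644

r_true = r_obs / √(r_xx · r_yy) = 0.446 / √(0.835 × 0.574) = 0.446 / √0.479290 = 0.446 / 0.6923 ≈ 0.644.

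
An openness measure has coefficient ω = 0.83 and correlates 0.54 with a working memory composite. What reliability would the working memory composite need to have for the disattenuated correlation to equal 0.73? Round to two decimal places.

r_true = r_obs / √(r_xx · r_yy) ⇒ 0.73 = 0.54 / √(0.83 · r_yy).
√(0.83 · r_yy) = 0.54 / 0.73 = 0.7397; 0.83 · r_yy = 0.5472; r_yy = 0.5472 / 0.83 ≈ 0.66.

0.66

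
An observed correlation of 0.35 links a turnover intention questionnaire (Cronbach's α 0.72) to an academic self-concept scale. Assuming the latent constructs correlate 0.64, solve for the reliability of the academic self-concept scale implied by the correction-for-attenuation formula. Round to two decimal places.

r_true = r_obs / √(r_xx · r_yy) ⇒ 0.64 = 0.35 / √(0.72 · r_yy).
√(0.72 · r_yy) = 0.35 / 0.64 = 0.5469; 0.72 · r_yy = 0.2991; r_yy = 0.2991 / 0.72 ≈ 0.42.

0.42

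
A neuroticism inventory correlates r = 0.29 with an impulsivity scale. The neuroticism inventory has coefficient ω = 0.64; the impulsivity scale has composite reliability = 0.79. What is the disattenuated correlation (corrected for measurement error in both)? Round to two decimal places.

r_true = r_obs / √(r_xx · r_yy) = 0.29 / √(0.64 × 0.79) = 0.29 / √0.5056 = 0.29 / 0.7111 ≈ 0.41.

0.41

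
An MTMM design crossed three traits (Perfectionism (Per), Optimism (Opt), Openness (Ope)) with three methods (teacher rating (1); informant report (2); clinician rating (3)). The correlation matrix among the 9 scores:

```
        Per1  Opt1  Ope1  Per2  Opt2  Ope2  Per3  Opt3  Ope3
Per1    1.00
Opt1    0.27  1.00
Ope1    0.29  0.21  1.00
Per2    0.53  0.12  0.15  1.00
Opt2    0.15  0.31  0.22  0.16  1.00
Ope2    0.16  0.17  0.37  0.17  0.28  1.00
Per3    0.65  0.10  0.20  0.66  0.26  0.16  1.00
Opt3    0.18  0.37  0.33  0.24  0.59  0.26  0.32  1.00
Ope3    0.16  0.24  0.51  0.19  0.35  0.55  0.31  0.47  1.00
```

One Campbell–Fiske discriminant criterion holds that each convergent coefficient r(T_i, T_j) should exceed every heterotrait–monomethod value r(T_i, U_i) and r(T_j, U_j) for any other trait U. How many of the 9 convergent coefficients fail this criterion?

Each convergent coefficient versus the relevant comparison correlations:
Per (methods 1·2): 0.53 vs {0.27, 0.16, 0.29, 0.17} → pass.
Per (methods 1·3): 0.65 vs {0.27, 0.32, 0.29, 0.31} → pass.
Per (methods 2·3): 0.66 vs {0.16, 0.32, 0.17, 0.31} → pass.
Opt (methods 1·2): 0.31 vs {0.27, 0.16, 0.21, 0.28} → pass.
Opt (methods 1·3): 0.37 vs {0.27, 0.32, 0.21, 0.47} → fail.
Opt (methods 2·3): 0.59 vs {0.16, 0.32, 0.28, 0.47} → pass.
Ope (methods 1·2): 0.37 vs {0.29, 0.17, 0.21, 0.28} → pass.
Ope (methods 1·3): 0.51 vs {0.29, 0.31, 0.21, 0.47} → pass.
Ope (methods 2·3): 0.55 vs {0.17, 0.31, 0.28, 0.47} → pass.
1 of 9 fail.

1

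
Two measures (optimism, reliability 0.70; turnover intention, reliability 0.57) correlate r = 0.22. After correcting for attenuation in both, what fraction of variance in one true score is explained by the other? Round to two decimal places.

0.12

Disattenuated r = 0.22 / √(0.70 × 0.57) = 0.22 / 0.6317 = 0.3483.
Shared true-score variance = 0.3483² = 0.1213 ≈ 0.12.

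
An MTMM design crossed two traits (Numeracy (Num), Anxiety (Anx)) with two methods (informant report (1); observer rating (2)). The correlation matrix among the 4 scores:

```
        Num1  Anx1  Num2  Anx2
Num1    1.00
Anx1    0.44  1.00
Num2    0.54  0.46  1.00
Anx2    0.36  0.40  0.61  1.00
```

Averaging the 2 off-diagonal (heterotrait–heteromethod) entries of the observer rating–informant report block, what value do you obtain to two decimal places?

0.41

HTHM values (method 2 × method 1): 0.46, 0.36; mean = 0.82/2 = 0.41.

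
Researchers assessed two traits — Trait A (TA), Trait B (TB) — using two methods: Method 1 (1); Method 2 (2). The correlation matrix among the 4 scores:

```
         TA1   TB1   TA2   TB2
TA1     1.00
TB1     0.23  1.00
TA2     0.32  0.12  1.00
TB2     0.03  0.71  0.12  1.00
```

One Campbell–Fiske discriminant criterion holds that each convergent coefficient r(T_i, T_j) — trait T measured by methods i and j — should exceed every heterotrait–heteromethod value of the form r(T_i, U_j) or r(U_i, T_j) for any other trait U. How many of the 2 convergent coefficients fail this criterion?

Convergent coefficients and their comparison sets:
TA (methods 1·2): 0.32 vs {0.03, 0.12} → pass.
TB (methods 1·2): 0.71 vs {0.12, 0.03} → pass.
0 of 2 fail.

0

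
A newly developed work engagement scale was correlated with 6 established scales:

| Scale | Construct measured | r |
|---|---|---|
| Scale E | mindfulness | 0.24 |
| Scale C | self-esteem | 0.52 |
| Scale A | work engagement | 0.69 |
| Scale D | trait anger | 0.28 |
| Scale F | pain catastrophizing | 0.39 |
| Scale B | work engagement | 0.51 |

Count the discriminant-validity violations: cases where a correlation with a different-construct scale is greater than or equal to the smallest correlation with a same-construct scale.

Convergent (same construct = work engagement): Scale A, Scale B.
Smallest convergent = 0.51. Discriminant values: 0.24, 0.52, 0.28, 0.39; count ≥ 0.51 → 1.

1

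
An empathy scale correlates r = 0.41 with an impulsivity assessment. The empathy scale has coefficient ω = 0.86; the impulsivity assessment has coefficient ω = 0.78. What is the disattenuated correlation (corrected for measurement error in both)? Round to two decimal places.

r_true = r_obs / √(r_xx · r_yy) = 0.41 / √(0.86 × 0.78) = 0.41 / √0.6708 = 0.41 / 0.8190 ≈ 0.50.

0.50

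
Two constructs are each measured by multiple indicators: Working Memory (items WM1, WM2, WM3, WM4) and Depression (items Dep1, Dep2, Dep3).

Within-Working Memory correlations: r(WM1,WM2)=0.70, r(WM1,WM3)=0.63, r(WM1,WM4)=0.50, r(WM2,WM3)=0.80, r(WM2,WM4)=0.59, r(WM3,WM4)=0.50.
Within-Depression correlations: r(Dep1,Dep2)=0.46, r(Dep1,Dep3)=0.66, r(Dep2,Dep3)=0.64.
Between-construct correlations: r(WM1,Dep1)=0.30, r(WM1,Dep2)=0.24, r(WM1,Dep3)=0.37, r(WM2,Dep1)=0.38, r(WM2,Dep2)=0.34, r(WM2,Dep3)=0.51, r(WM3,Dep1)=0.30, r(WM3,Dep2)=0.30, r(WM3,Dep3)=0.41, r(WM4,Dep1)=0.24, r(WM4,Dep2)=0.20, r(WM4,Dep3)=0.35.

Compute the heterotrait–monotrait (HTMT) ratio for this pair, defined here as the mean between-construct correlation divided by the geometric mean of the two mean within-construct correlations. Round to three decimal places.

Mean heterotrait r = 3.94/12 = 0.3283.
Mean within-WM = 3.72/6 = 0.6200; mean within-Dep = 1.76/3 = 0.5867.
Geometric mean = √(0.6200 × 0.5867) = 0.6031.
HTMT = 0.3283 / 0.6031 = 0.544.

0.544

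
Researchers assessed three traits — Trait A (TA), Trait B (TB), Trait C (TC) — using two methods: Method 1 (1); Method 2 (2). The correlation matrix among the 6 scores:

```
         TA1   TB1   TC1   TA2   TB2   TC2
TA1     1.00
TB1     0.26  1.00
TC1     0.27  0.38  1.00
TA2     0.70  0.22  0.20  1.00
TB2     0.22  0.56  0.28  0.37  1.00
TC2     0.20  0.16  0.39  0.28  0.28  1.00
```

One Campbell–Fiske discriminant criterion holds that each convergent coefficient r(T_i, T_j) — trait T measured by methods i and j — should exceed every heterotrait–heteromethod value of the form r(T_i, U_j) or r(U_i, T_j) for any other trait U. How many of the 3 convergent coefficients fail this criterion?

Checking each validity diagonal entry against its comparison values:
TA (methods 1·2): 0.70 vs {0.22, 0.22, 0.20, 0.20} → pass.
TB (methods 1·2): 0.56 vs {0.22, 0.22, 0.16, 0.28} → pass.
TC (methods 1·2): 0.39 vs {0.20, 0.20, 0.28, 0.16} → pass.
0 of 3 fail.

0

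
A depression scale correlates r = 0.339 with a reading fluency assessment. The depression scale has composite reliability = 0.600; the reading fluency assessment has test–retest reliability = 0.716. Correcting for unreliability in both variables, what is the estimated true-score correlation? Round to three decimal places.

0.517

r_true = r_obs / √(r_xx · r_yy) = 0.339 / √(0.600 × 0.716) = 0.339 / √0.429600 = 0.339 / 0.6554 ≈ 0.517.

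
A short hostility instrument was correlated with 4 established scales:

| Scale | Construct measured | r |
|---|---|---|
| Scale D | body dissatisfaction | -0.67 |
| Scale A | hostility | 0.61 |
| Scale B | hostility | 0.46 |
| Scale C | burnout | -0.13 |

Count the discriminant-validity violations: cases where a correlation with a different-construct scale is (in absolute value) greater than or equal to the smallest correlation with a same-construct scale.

Convergent (same construct = hostility): Scale A, Scale B.
Smallest convergent = 0.46. Discriminant |r|: 0.67, 0.13; count ≥ 0.46 → 1.

1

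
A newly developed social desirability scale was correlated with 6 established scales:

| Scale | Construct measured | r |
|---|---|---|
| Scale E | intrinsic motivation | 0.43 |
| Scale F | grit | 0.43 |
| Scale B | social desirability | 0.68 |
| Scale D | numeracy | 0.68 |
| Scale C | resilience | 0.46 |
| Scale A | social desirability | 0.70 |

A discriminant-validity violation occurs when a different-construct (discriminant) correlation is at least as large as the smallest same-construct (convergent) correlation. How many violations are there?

Convergent (same construct = social desirability): Scale B, Scale A.
Smallest convergent = 0.68. Discriminant values: 0.43, 0.43, 0.68, 0.46; count ≥ 0.68 → 1.

1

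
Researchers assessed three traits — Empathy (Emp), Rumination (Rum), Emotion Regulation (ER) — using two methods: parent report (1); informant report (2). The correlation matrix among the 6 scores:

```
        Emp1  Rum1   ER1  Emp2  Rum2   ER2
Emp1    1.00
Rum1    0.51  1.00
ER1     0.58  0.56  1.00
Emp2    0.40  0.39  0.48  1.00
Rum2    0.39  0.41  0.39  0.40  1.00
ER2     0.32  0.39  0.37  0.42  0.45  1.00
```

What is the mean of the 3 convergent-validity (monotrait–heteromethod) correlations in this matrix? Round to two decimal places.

Convergent values: 0.40, 0.41, 0.37; mean = 1.18/3 = 0.39.

0.39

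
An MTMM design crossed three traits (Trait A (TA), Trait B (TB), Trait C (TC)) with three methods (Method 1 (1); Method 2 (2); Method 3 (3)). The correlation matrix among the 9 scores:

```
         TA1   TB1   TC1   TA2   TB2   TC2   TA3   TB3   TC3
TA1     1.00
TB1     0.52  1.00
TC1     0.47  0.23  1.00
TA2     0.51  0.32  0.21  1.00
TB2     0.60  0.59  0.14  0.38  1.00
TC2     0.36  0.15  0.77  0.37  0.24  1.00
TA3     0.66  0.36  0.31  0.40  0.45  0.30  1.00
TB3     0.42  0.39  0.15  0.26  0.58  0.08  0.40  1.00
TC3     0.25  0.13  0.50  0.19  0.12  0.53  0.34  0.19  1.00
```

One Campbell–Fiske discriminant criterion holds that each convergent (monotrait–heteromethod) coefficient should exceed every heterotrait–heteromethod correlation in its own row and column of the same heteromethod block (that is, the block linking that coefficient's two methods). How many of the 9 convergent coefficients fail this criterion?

Checking each validity diagonal entry against its comparison values:
TA (methods 1·2): 0.51 vs {0.60, 0.32, 0.36, 0.21} → fail.
TA (methods 1·3): 0.66 vs {0.42, 0.36, 0.25, 0.31} → pass.
TA (methods 2·3): 0.40 vs {0.26, 0.45, 0.19, 0.30} → fail.
TB (methods 1·2): 0.59 vs {0.32, 0.60, 0.15, 0.14} → fail.
TB (methods 1·3): 0.39 vs {0.36, 0.42, 0.13, 0.15} → fail.
TB (methods 2·3): 0.58 vs {0.45, 0.26, 0.12, 0.08} → pass.
TC (methods 1·2): 0.77 vs {0.21, 0.36, 0.14, 0.15} → pass.
TC (methods 1·3): 0.50 vs {0.31, 0.25, 0.15, 0.13} → pass.
TC (methods 2·3): 0.53 vs {0.30, 0.19, 0.08, 0.12} → pass.
4 of 9 fail.

4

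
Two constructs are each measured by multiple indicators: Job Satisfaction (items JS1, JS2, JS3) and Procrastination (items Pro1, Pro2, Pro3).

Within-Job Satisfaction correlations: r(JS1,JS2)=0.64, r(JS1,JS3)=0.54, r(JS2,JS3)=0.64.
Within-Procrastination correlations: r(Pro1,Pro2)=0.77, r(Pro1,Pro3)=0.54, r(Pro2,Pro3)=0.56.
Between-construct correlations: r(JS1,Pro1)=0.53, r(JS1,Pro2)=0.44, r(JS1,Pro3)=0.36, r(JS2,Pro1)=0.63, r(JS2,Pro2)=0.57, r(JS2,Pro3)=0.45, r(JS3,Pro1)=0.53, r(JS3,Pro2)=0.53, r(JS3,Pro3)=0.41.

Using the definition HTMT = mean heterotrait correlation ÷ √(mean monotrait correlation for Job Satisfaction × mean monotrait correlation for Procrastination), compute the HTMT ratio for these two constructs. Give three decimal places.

Mean heterotrait r = 4.45/9 = 0.4944.
Mean within-JS = 1.82/3 = 0.6067; mean within-Pro = 1.87/3 = 0.6233.
Geometric mean = √(0.6067 × 0.6233) = 0.6149.
HTMT = 0.4944 / 0.6149 = 0.804.

0.804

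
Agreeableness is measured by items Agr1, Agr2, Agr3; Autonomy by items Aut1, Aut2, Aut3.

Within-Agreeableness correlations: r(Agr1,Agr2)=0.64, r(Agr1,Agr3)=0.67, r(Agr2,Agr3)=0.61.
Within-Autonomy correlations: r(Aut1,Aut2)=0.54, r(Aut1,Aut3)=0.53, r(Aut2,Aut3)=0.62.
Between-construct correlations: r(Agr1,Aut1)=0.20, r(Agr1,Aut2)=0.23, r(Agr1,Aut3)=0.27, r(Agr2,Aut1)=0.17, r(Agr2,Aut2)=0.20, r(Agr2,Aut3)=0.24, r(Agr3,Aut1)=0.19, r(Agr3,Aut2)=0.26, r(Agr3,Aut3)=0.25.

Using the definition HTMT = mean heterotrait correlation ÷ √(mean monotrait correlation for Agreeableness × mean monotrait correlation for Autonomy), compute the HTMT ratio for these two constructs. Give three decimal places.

Between-construct mean = 2.01/9 = 0.2233.
Mean within-Agr = 1.92/3 = 0.6400; mean within-Aut = 1.69/3 = 0.5633.
Geometric mean = √(0.6400 × 0.5633) = 0.6004.
HTMT = 0.2233 / 0.6004 = 0.372.

0.372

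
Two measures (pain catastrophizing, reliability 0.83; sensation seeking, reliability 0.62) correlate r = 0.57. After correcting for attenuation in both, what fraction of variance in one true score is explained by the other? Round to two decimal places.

Disattenuated r = 0.57 / √(0.83 × 0.62) = 0.57 / 0.7174 = 0.7945.
Shared true-score variance = 0.7945² = 0.6312 ≈ 0.63.

0.63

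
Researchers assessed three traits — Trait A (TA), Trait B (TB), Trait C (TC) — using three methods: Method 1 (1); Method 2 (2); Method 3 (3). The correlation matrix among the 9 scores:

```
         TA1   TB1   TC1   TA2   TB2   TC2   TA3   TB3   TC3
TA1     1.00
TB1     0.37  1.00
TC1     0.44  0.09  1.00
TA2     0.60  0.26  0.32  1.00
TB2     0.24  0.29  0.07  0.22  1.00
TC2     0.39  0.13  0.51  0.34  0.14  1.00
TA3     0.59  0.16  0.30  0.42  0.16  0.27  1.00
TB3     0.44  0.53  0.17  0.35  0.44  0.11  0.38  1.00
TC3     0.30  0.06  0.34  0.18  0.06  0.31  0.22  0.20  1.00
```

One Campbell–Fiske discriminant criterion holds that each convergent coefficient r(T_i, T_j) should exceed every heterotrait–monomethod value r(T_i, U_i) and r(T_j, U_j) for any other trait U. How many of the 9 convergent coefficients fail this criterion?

Convergent coefficients and their comparison sets:
TA (methods 1·2): 0.60 vs {0.37, 0.22, 0.44, 0.34} → pass.
TA (methods 1·3): 0.59 vs {0.37, 0.38, 0.44, 0.22} → pass.
TA (methods 2·3): 0.42 vs {0.22, 0.38, 0.34, 0.22} → pass.
TB (methods 1·2): 0.29 vs {0.37, 0.22, 0.09, 0.14} → fail.
TB (methods 1·3): 0.53 vs {0.37, 0.38, 0.09, 0.20} → pass.
TB (methods 2·3): 0.44 vs {0.22, 0.38, 0.14, 0.20} → pass.
TC (methods 1·2): 0.51 vs {0.44, 0.34, 0.09, 0.14} → pass.
TC (methods 1·3): 0.34 vs {0.44, 0.22, 0.09, 0.20} → fail.
TC (methods 2·3): 0.31 vs {0.34, 0.22, 0.14, 0.20} → fail.
3 of 9 fail.

3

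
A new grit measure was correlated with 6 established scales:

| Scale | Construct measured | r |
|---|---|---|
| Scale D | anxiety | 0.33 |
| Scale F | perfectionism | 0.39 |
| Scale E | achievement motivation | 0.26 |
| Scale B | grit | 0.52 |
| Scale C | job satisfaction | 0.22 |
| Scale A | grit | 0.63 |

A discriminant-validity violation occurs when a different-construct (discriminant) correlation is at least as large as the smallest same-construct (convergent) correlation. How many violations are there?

0

Convergent (same construct = grit): Scale B, Scale A.
Smallest convergent = 0.52. Discriminant values: 0.33, 0.39, 0.26, 0.22; count ≥ 0.52 → 0.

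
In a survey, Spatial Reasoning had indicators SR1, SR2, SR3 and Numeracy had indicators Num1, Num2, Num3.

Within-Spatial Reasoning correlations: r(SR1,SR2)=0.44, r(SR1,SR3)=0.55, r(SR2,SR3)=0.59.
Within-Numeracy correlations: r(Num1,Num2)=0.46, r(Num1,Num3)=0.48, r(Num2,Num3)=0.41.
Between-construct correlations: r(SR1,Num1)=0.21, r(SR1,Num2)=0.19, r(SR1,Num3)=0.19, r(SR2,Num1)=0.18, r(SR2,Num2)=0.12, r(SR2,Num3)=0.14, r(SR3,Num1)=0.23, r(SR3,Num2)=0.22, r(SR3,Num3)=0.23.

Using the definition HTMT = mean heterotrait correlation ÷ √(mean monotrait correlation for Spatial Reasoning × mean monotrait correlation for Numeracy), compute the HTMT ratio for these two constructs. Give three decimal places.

0.390

Mean between = 1.71/9 = 0.1900.
Mean within-SR = 1.58/3 = 0.5267; mean within-Num = 1.35/3 = 0.4500.
Geometric mean = √(0.5267 × 0.4500) = 0.4868.
HTMT = 0.1900 / 0.4868 = 0.390.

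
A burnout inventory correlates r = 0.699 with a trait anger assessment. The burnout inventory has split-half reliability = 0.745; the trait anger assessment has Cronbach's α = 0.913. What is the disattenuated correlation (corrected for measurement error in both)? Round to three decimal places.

r_true = r_obs / √(r_xx · r_yy) = 0.699 / √(0.745 × 0.913) = 0.699 / √0.680185 = 0.699 / 0.8247 ≈ 0.848.

0.848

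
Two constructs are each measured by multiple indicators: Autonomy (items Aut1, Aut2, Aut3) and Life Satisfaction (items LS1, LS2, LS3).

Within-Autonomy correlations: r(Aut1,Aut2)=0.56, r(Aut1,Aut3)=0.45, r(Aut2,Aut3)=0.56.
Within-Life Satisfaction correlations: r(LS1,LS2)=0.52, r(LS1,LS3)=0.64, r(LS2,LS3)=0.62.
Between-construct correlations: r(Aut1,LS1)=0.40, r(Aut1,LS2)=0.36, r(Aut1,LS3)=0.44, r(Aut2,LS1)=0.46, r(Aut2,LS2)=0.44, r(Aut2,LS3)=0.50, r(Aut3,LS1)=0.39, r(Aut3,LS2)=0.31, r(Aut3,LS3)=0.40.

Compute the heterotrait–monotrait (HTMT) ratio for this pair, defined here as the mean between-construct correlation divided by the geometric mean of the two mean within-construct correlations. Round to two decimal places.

0.74

Between-construct mean = 3.70/9 = 0.4111.
Mean within-Aut = 1.57/3 = 0.5233; mean within-LS = 1.78/3 = 0.5933.
Geometric mean = √(0.5233 × 0.5933) = 0.5572.
HTMT = 0.4111 / 0.5572 = 0.74.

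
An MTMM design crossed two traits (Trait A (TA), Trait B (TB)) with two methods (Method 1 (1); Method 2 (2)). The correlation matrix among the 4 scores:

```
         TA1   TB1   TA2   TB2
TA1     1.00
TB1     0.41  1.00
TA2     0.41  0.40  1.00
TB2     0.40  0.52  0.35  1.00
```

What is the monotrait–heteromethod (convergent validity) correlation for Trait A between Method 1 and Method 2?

0.41

Same trait (TA), different methods: r(TA1, TA2) = 0.41.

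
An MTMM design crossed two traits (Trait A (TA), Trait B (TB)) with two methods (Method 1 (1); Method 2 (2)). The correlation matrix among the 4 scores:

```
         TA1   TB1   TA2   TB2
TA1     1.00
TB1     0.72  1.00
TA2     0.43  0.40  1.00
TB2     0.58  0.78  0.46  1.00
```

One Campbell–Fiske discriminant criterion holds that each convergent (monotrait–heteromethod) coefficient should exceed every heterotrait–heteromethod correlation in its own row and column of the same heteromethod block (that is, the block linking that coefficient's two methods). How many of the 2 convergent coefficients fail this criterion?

Each convergent coefficient versus the relevant comparison correlations:
TA (methods 1·2): 0.43 vs {0.58, 0.40} → fail.
TB (methods 1·2): 0.78 vs {0.40, 0.58} → pass.
1 of 2 fail.

1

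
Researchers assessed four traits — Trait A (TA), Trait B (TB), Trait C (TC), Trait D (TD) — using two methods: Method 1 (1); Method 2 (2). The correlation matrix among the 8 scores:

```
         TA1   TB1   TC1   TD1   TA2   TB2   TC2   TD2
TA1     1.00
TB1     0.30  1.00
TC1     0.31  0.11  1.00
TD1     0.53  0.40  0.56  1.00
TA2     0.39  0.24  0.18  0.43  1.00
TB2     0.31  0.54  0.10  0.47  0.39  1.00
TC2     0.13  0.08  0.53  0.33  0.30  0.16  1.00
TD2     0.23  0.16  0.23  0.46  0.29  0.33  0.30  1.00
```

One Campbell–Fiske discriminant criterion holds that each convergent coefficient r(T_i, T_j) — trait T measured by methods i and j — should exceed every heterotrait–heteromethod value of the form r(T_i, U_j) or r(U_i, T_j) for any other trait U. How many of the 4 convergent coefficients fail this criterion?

Convergent coefficients and their comparison sets:
TA (methods 1·2): 0.39 vs {0.31, 0.24, 0.13, 0.18, 0.23, 0.43} → fail.
TB (methods 1·2): 0.54 vs {0.24, 0.31, 0.08, 0.10, 0.16, 0.47} → pass.
TC (methods 1·2): 0.53 vs {0.18, 0.13, 0.10, 0.08, 0.23, 0.33} → pass.
TD (methods 1·2): 0.46 vs {0.43, 0.23, 0.47, 0.16, 0.33, 0.23} → fail.
2 of 4 fail.

2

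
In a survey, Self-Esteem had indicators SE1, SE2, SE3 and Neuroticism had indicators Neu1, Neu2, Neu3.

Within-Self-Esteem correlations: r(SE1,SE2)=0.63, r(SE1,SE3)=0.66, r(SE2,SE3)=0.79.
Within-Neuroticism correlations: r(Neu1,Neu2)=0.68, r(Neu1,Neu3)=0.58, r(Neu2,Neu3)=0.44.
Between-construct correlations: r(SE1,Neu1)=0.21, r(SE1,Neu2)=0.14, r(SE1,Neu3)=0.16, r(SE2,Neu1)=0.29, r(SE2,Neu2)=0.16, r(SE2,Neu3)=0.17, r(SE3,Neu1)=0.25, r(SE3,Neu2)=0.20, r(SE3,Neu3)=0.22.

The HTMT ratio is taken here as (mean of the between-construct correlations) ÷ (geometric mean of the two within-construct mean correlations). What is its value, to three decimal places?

Mean heterotrait r = 1.80/9 = 0.2000.
Mean within-SE = 2.08/3 = 0.6933; mean within-Neu = 1.70/3 = 0.5667.
Geometric mean = √(0.6933 × 0.5667) = 0.6268.
HTMT = 0.2000 / 0.6268 = 0.319.

0.319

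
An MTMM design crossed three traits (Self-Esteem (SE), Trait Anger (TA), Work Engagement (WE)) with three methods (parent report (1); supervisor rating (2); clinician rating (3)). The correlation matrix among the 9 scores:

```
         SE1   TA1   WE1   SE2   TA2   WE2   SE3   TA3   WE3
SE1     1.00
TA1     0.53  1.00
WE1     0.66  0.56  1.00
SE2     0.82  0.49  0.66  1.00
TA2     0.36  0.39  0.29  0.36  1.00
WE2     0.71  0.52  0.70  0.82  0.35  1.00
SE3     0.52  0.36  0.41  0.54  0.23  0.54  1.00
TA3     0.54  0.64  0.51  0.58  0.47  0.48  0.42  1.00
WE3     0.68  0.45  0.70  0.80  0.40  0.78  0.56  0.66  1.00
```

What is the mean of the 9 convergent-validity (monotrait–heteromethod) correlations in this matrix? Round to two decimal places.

Convergent values: 0.82, 0.52, 0.54, 0.39, 0.64, 0.47, 0.70, 0.70, 0.78; mean = 5.56/9 = 0.62.

0.62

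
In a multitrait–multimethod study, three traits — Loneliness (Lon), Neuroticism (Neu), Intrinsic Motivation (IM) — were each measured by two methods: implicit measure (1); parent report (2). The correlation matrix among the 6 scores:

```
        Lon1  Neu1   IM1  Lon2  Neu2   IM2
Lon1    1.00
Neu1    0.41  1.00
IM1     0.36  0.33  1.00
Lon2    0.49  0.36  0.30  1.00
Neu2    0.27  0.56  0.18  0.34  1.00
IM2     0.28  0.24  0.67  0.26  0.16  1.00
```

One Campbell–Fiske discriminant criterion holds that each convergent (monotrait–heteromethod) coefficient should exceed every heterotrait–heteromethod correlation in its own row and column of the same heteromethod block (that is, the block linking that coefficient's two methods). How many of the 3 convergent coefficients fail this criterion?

0

Checking each validity diagonal entry against its comparison values:
Lon (methods 1·2): 0.49 vs {0.27, 0.36, 0.28, 0.30} → pass.
Neu (methods 1·2): 0.56 vs {0.36, 0.27, 0.24, 0.18} → pass.
IM (methods 1·2): 0.67 vs {0.30, 0.28, 0.18, 0.24} → pass.
0 of 3 fail.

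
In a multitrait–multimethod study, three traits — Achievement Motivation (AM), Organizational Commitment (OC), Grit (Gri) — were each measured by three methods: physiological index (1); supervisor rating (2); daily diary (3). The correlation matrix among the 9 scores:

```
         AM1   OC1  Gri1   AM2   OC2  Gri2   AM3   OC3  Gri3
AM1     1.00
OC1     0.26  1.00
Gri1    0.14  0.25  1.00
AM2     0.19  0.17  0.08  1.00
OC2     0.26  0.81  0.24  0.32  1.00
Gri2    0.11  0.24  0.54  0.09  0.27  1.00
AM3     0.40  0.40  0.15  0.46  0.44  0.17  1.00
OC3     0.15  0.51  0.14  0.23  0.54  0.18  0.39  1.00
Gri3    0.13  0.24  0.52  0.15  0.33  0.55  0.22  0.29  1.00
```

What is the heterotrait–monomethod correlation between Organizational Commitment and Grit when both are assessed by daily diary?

0.29

Different traits, same method: r(OC3, Gri3) = 0.29.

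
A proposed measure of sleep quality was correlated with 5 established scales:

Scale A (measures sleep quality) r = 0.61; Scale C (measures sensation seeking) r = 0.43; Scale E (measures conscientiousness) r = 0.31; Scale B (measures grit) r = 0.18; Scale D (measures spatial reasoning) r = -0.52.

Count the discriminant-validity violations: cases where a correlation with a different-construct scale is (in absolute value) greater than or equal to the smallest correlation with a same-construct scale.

0

Convergent (same construct = sleep quality): Scale A.
Smallest convergent = 0.61. Discriminant |r|: 0.43, 0.31, 0.18, 0.52; count ≥ 0.61 → 0.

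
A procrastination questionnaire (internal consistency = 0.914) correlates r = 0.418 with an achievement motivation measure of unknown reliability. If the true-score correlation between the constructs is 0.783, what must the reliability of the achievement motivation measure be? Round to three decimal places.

r_true = r_obs / √(r_xx · r_yy) ⇒ 0.783 = 0.418 / √(0.914 · r_yy).
√(0.914 · r_yy) = 0.418 / 0.783 = 0.5338; 0.914 · r_yy = 0.2849; r_yy = 0.2849 / 0.914 ≈ 0.312.

0.312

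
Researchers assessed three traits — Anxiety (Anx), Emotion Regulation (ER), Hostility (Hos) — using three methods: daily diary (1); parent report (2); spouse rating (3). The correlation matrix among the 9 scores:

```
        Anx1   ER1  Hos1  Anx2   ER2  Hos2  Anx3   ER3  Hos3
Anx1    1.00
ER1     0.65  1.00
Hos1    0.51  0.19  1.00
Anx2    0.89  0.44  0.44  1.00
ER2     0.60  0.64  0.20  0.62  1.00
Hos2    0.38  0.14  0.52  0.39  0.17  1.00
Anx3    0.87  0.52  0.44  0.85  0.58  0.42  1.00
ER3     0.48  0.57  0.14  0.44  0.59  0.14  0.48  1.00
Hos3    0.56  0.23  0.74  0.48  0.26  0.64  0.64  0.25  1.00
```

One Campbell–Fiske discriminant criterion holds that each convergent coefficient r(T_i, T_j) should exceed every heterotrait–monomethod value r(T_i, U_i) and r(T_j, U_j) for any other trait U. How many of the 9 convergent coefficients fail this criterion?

Each convergent coefficient versus the relevant comparison correlations:
Anx (methods 1·2): 0.89 vs {0.65, 0.62, 0.51, 0.39} → pass.
Anx (methods 1·3): 0.87 vs {0.65, 0.48, 0.51, 0.64} → pass.
Anx (methods 2·3): 0.85 vs {0.62, 0.48, 0.39, 0.64} → pass.
ER (methods 1·2): 0.64 vs {0.65, 0.62, 0.19, 0.17} → fail.
ER (methods 1·3): 0.57 vs {0.65, 0.48, 0.19, 0.25} → fail.
ER (methods 2·3): 0.59 vs {0.62, 0.48, 0.17, 0.25} → fail.
Hos (methods 1·2): 0.52 vs {0.51, 0.39, 0.19, 0.17} → pass.
Hos (methods 1·3): 0.74 vs {0.51, 0.64, 0.19, 0.25} → pass.
Hos (methods 2·3): 0.64 vs {0.39, 0.64, 0.17, 0.25} → fail.
4 of 9 fail.

4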